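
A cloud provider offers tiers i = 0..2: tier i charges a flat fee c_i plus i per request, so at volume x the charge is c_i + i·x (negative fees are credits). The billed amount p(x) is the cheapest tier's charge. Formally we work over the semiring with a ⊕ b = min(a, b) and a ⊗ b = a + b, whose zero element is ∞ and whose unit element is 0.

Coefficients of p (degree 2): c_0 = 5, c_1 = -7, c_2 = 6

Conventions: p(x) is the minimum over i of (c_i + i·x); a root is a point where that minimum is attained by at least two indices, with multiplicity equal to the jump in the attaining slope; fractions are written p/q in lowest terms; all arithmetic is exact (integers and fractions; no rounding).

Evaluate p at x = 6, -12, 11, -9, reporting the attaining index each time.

p(6) = min(5+0·6=5, -7+1·6=-1, 6+2·6=18) = -1 (attained by i=1)
p(-12) = min(5+0·(-12)=5, -7+1·(-12)=-19, 6+2·(-12)=-18) = -19 (attained by i=1)
p(11) = min(5+0·11=5, -7+1·11=4, 6+2·11=28) = 4 (attained by i=1)
p(-9) = min(5+0·(-9)=5, -7+1·(-9)=-16, 6+2·(-9)=-12) = -16 (attained by i=1)
Answer: p(6) = -1; p(-12) = -19; p(11) = 4; p(-9) = -16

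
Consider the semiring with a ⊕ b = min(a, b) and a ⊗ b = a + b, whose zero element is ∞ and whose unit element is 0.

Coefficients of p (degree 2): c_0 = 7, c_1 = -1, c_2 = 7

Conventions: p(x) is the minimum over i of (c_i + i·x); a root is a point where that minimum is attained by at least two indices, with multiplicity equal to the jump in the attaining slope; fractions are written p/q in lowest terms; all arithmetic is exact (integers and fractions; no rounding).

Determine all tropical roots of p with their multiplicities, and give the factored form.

hull edge (i=0, c=7) to (i=1, c=-1): slope -8, span 1
hull edge (i=1, c=-1) to (i=2, c=7): slope 8, span 1
Factored form: p(x) = 7 ⊗ (x ⊕ (-8)) ⊗ (x ⊕ 8)
Answer: roots = -8 (mult 1), 8 (mult 1)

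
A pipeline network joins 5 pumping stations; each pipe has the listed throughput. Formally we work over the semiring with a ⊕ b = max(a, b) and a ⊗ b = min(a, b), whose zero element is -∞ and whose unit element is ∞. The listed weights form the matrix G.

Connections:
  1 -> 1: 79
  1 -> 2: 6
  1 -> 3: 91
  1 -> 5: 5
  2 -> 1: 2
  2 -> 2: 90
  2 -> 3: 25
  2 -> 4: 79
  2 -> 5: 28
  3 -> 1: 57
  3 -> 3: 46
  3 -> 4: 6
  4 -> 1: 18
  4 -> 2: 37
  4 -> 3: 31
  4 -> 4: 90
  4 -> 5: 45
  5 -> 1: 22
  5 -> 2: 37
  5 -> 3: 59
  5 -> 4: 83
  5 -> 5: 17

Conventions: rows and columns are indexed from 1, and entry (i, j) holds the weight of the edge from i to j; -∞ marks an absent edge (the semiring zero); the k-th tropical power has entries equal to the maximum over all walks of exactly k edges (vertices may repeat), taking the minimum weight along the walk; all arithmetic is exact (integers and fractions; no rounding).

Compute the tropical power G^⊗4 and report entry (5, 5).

G^⊗2:
  [79, 6, 79, 6, 6]
  [25, 90, 31, 79, 45]
  [57, 6, 57, 6, 6]
  [31, 37, 45, 90, 45]
  [57, 37, 46, 83, 45]
G^⊗3:
  [79, 6, 79, 6, 6]
  [31, 90, 45, 79, 45]
  [57, 6, 57, 6, 6]
  [45, 37, 45, 90, 45]
  [57, 37, 57, 83, 45]
G^⊗4:
  [79, 6, 79, 6, 6]
  [45, 90, 45, 79, 45]
  [57, 6, 57, 6, 6]
  [45, 37, 45, 90, 45]
  [57, 37, 57, 83, 45]
Key observation: the optimum is the walk 5->4->4->4->5, with weight 83 min 90 min 90 min 45 = 45.
Optimal value attained by: walk 5->4->4->4->5.
Answer: (G^⊗4)[5][5] = 45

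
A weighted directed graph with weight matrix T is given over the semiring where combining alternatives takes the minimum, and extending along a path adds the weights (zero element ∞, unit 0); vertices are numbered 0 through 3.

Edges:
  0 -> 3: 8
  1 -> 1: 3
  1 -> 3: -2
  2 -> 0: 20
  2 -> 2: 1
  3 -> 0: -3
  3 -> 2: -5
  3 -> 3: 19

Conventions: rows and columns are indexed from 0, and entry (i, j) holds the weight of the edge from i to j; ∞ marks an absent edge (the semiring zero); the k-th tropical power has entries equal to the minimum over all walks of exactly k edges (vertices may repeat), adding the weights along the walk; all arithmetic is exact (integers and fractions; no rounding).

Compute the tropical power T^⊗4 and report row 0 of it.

T^⊗2:
  [5, ∞, 3, 27]
  [-5, 6, -7, 1]
  [21, ∞, 2, 28]
  [15, ∞, -4, 5]
T^⊗3:
  [23, ∞, 4, 13]
  [-2, 9, -6, 3]
  [22, ∞, 3, 29]
  [2, ∞, -3, 23]
T^⊗4:
  [10, ∞, 5, 31]
  [0, 12, -5, 6]
  [23, ∞, 4, 30]
  [17, ∞, -2, 10]
Answer: row 0 of T^⊗4 = [10, ∞, 5, 31]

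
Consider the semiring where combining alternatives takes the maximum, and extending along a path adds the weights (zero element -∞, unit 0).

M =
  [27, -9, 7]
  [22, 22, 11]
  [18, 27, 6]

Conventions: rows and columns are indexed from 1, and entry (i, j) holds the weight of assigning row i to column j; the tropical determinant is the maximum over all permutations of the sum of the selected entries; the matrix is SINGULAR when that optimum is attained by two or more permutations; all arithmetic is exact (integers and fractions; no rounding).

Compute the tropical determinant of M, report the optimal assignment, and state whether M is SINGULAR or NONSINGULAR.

σ = (1, 2, 3): 27 + 22 + 6 = 55
σ = (1, 3, 2): 27 + 11 + 27 = 65
σ = (2, 1, 3): (-9) + 22 + 6 = 19
σ = (2, 3, 1): (-9) + 11 + 18 = 20
σ = (3, 1, 2): 7 + 22 + 27 = 56
σ = (3, 2, 1): 7 + 22 + 18 = 47
Optimal value attained by: σ = (1, 3, 2).
Answer: det⊕(M) = 65; verdict: NONSINGULAR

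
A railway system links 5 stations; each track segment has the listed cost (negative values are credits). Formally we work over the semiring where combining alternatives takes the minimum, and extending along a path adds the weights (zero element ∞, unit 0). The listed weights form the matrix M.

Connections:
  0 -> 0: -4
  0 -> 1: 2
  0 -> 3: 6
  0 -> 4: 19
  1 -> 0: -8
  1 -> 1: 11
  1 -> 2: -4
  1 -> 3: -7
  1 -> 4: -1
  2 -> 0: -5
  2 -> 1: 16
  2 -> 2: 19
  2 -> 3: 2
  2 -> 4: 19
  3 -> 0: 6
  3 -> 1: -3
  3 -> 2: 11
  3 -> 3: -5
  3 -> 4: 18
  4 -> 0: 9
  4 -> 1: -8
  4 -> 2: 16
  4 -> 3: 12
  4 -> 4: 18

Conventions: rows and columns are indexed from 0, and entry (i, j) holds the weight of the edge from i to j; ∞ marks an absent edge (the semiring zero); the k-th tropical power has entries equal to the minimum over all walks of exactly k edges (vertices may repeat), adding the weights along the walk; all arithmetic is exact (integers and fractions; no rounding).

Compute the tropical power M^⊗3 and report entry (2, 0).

M^⊗2:
  [-8, -2, -2, -5, 1]
  [-12, -10, 4, -12, 10]
  [-9, -3, 12, -3, 14]
  [-11, -8, -7, -10, -4]
  [-16, 3, -12, -15, -9]
M^⊗3:
  [-12, -8, -6, -10, -3]
  [-18, -15, -14, -17, -11]
  [-13, -7, -7, -10, -4]
  [-16, -13, -12, -15, -9]
  [-20, -18, -4, -20, 2]
Key observation: the optimum is the walk 2->0->0->0, with weight (-5) + (-4) + (-4) = -13.
Optimal value attained by: walk 2->0->0->0.
Answer: (M^⊗3)[2][0] = -13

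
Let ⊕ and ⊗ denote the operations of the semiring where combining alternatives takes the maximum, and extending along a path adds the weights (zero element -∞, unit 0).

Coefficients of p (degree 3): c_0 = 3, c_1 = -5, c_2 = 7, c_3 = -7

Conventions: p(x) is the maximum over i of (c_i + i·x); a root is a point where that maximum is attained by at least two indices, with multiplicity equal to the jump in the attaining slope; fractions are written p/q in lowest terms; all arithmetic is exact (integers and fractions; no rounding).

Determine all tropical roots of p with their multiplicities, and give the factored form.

hull edge (i=0, c=3) to (i=2, c=7): slope 2, span 2
hull edge (i=2, c=7) to (i=3, c=-7): slope -14, span 1
Factored form: p(x) = -7 ⊗ (x ⊕ (-2)) ⊗ (x ⊕ (-2)) ⊗ (x ⊕ 14)
Answer: roots = -2 (mult 2), 14 (mult 1)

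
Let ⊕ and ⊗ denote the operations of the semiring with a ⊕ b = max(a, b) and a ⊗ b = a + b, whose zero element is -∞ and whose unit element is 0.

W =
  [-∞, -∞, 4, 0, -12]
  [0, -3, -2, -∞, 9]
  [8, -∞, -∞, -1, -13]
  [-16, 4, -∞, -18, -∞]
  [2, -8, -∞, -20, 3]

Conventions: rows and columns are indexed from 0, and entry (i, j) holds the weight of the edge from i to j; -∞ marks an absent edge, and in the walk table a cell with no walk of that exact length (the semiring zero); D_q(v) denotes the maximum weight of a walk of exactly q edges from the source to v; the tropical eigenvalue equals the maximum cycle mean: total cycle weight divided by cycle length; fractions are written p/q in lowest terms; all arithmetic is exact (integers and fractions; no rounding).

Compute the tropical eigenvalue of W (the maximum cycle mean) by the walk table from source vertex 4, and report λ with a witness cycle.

q=0: [-∞, -∞, -∞, -∞, 0]
q=1: [2, -8, -∞, -20, 3]
q=2: [5, -5, 6, 2, 6]
q=3: [14, 6, 9, 5, 9]
q=4: [17, 9, 18, 14, 15]
q=5: [26, 18, 21, 17, 18]
Optimal cycle mean attained by: cycle 0->2->0, total 4 + 8, length 2.
Answer: λ = 6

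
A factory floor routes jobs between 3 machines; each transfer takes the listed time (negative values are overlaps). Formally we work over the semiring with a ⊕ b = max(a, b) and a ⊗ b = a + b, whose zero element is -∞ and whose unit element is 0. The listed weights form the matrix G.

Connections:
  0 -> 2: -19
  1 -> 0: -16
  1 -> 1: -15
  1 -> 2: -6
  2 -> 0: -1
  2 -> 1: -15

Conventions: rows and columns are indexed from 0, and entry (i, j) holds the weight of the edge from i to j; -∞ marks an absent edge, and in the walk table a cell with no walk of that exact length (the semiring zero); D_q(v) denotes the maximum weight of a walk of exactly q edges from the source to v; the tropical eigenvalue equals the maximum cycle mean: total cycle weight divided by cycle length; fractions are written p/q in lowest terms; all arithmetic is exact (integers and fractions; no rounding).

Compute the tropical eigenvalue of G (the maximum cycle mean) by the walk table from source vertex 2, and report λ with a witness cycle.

q=0: [-∞, -∞, 0]
q=1: [-1, -15, -∞]
q=2: [-31, -30, -20]
q=3: [-21, -35, -36]
Optimal cycle mean attained by: cycle 0->2->0, total (-19) + (-1), length 2.
Answer: λ = -10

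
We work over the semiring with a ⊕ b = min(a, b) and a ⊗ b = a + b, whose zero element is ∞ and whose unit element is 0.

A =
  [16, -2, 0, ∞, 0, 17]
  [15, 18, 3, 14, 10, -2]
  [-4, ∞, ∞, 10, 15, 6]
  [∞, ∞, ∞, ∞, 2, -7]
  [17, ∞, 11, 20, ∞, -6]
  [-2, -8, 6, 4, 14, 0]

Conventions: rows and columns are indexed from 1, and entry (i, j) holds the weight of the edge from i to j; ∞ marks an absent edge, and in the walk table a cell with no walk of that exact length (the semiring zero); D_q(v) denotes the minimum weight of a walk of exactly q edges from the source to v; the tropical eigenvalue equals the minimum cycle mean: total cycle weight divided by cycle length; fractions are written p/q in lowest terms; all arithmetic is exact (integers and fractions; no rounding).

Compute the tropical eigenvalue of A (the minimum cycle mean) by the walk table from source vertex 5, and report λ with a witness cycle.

q=0: [∞, ∞, ∞, ∞, 0, ∞]
q=1: [17, ∞, 11, 20, ∞, -6]
q=2: [-8, -14, 0, -2, 8, -6]
q=3: [-8, -14, -11, -2, -8, -16]
q=4: [-18, -24, -11, -12, -8, -16]
q=5: [-18, -24, -21, -12, -18, -26]
q=6: [-28, -34, -21, -22, -18, -26]
Optimal cycle mean attained by: cycle 2->6->2, total (-2) + (-8), length 2.
Answer: λ = -5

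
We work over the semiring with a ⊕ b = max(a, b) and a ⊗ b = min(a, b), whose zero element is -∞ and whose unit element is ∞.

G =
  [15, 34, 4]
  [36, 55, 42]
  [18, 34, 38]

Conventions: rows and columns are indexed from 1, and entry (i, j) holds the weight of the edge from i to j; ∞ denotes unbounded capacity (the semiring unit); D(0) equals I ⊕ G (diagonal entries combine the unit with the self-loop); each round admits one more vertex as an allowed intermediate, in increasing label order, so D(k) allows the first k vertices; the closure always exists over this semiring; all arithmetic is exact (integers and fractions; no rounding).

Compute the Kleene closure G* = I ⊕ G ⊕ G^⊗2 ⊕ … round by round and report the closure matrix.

D(0):
  [∞, 34, 4]
  [36, ∞, 42]
  [18, 34, ∞]
D(1):
  [∞, 34, 4]
  [36, ∞, 42]
  [18, 34, ∞]
D(2):
  [∞, 34, 34]
  [36, ∞, 42]
  [34, 34, ∞]
D(3):
  [∞, 34, 34]
  [36, ∞, 42]
  [34, 34, ∞]
Answer: G* = [[∞, 34, 34], [36, ∞, 42], [34, 34, ∞]]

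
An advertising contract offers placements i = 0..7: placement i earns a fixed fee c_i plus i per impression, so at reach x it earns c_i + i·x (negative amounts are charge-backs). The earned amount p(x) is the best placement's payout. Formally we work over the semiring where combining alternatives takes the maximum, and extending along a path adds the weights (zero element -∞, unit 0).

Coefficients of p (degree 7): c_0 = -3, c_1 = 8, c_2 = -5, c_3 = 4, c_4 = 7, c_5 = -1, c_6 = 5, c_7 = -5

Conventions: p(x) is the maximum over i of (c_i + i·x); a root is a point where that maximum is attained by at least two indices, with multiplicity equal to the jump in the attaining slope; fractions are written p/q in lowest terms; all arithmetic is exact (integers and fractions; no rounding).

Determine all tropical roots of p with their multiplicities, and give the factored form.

hull edge (i=0, c=-3) to (i=1, c=8): slope 11, span 1
hull edge (i=1, c=8) to (i=4, c=7): slope -1/3, span 3
hull edge (i=4, c=7) to (i=6, c=5): slope -1, span 2
hull edge (i=6, c=5) to (i=7, c=-5): slope -10, span 1
Factored form: p(x) = -5 ⊗ (x ⊕ (-11)) ⊗ (x ⊕ 1/3) ⊗ (x ⊕ 1/3) ⊗ (x ⊕ 1/3) ⊗ (x ⊕ 1) ⊗ (x ⊕ 1) ⊗ (x ⊕ 10)
Answer: roots = -11 (mult 1), 1/3 (mult 3), 1 (mult 2), 10 (mult 1)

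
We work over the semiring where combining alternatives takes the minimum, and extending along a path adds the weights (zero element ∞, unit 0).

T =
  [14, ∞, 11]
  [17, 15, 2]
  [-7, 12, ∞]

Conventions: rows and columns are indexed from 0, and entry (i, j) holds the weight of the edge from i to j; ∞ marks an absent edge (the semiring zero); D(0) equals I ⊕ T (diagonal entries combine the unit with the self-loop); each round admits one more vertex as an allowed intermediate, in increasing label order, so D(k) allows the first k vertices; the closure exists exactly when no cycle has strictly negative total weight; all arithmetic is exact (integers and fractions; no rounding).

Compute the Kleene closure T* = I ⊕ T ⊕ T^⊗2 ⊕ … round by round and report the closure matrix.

D(0):
  [0, ∞, 11]
  [17, 0, 2]
  [-7, 12, 0]
D(1):
  [0, ∞, 11]
  [17, 0, 2]
  [-7, 12, 0]
D(2):
  [0, ∞, 11]
  [17, 0, 2]
  [-7, 12, 0]
D(3):
  [0, 23, 11]
  [-5, 0, 2]
  [-7, 12, 0]
Answer: T* = [[0, 23, 11], [-5, 0, 2], [-7, 12, 0]]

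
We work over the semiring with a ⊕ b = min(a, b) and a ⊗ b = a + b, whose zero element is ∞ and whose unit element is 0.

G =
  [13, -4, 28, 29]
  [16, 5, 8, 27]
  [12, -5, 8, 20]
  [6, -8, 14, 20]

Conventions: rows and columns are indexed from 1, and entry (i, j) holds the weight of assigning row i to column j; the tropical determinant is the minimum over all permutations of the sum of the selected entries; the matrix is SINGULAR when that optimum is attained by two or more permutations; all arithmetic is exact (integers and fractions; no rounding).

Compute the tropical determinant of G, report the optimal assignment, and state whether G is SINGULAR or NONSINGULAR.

σ = (1, 2, 3, 4): 13 + 5 + 8 + 20 = 46
σ = (1, 2, 4, 3): 13 + 5 + 20 + 14 = 52
σ = (1, 3, 2, 4): 13 + 8 + (-5) + 20 = 36
σ = (1, 3, 4, 2): 13 + 8 + 20 + (-8) = 33
σ = (1, 4, 2, 3): 13 + 27 + (-5) + 14 = 49
σ = (1, 4, 3, 2): 13 + 27 + 8 + (-8) = 40
σ = (2, 1, 3, 4): (-4) + 16 + 8 + 20 = 40
σ = (2, 1, 4, 3): (-4) + 16 + 20 + 14 = 46
σ = (2, 3, 1, 4): (-4) + 8 + 12 + 20 = 36
σ = (2, 3, 4, 1): (-4) + 8 + 20 + 6 = 30
σ = (2, 4, 1, 3): (-4) + 27 + 12 + 14 = 49
σ = (2, 4, 3, 1): (-4) + 27 + 8 + 6 = 37
σ = (3, 1, 2, 4): 28 + 16 + (-5) + 20 = 59
σ = (3, 1, 4, 2): 28 + 16 + 20 + (-8) = 56
σ = (3, 2, 1, 4): 28 + 5 + 12 + 20 = 65
σ = (3, 2, 4, 1): 28 + 5 + 20 + 6 = 59
σ = (3, 4, 1, 2): 28 + 27 + 12 + (-8) = 59
σ = (3, 4, 2, 1): 28 + 27 + (-5) + 6 = 56
σ = (4, 1, 2, 3): 29 + 16 + (-5) + 14 = 54
σ = (4, 1, 3, 2): 29 + 16 + 8 + (-8) = 45
σ = (4, 2, 1, 3): 29 + 5 + 12 + 14 = 60
σ = (4, 2, 3, 1): 29 + 5 + 8 + 6 = 48
σ = (4, 3, 1, 2): 29 + 8 + 12 + (-8) = 41
σ = (4, 3, 2, 1): 29 + 8 + (-5) + 6 = 38
Optimal value attained by: σ = (2, 3, 4, 1).
Answer: det⊕(G) = 30; verdict: NONSINGULAR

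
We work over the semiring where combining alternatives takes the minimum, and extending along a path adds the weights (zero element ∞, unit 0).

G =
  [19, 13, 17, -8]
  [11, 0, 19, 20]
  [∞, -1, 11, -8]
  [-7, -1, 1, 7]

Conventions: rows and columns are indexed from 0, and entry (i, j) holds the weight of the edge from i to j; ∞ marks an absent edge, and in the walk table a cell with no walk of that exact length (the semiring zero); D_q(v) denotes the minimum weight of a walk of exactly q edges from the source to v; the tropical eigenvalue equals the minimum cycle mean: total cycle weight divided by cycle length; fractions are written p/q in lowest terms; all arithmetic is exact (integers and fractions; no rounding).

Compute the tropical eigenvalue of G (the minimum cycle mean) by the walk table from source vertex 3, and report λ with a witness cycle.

q=0: [∞, ∞, ∞, 0]
q=1: [-7, -1, 1, 7]
q=2: [0, -1, 8, -15]
q=3: [-22, -16, -14, -8]
q=4: [-15, -16, -7, -30]
Optimal cycle mean attained by: cycle 0->3->0, total (-8) + (-7), length 2.
Answer: λ = -15/2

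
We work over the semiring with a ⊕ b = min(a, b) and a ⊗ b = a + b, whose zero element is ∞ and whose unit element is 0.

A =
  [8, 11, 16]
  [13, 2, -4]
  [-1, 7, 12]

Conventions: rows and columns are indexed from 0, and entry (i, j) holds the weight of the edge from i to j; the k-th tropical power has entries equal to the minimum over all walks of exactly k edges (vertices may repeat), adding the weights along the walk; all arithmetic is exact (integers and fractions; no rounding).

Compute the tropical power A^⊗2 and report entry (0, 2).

A^⊗2:
  [15, 13, 7]
  [-5, 3, -2]
  [7, 9, 3]
Key observation: the optimum is the walk 0->1->2, with weight 11 + (-4) = 7.
Optimal value attained by: walk 0->1->2.
Answer: (A^⊗2)[0][2] = 7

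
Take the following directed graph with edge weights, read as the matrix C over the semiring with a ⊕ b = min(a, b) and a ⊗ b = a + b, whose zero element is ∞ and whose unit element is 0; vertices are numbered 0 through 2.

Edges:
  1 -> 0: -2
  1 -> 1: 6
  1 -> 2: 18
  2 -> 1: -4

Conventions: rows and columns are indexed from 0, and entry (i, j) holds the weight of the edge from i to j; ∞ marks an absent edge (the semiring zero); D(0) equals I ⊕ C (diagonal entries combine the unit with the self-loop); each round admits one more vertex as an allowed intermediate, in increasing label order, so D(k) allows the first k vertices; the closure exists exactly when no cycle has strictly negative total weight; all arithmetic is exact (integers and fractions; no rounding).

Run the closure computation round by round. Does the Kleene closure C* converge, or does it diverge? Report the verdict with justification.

D(0):
  [0, ∞, ∞]
  [-2, 0, 18]
  [∞, -4, 0]
D(1):
  [0, ∞, ∞]
  [-2, 0, 18]
  [∞, -4, 0]
D(2):
  [0, ∞, ∞]
  [-2, 0, 18]
  [-6, -4, 0]
D(3):
  [0, ∞, ∞]
  [-2, 0, 18]
  [-6, -4, 0]
Key observation: every diagonal entry stays at the unit through all rounds, so no improving cycle exists.
Answer: CONVERGES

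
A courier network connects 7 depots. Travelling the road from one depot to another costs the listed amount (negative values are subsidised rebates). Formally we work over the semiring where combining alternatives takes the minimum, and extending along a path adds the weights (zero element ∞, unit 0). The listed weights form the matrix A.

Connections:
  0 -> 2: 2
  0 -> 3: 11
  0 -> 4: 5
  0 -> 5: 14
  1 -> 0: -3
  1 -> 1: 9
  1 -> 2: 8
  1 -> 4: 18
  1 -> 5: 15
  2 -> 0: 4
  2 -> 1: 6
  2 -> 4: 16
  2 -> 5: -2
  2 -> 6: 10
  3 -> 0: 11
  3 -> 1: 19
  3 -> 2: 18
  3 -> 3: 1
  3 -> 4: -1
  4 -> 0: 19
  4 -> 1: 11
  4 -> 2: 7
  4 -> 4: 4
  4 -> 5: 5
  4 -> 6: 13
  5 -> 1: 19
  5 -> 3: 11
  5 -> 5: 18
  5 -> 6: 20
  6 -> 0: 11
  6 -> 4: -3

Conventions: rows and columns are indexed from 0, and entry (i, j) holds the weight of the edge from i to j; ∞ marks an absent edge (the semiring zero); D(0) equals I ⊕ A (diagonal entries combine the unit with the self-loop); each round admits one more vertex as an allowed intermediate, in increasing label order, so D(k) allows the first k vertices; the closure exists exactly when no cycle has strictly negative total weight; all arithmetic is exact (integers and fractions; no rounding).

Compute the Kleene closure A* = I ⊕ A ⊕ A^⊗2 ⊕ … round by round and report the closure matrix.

D(0):
  [0, ∞, 2, 11, 5, 14, ∞]
  [-3, 0, 8, ∞, 18, 15, ∞]
  [4, 6, 0, ∞, 16, -2, 10]
  [11, 19, 18, 0, -1, ∞, ∞]
  [19, 11, 7, ∞, 0, 5, 13]
  [∞, 19, ∞, 11, ∞, 0, 20]
  [11, ∞, ∞, ∞, -3, ∞, 0]
D(1):
  [0, ∞, 2, 11, 5, 14, ∞]
  [-3, 0, -1, 8, 2, 11, ∞]
  [4, 6, 0, 15, 9, -2, 10]
  [11, 19, 13, 0, -1, 25, ∞]
  [19, 11, 7, 30, 0, 5, 13]
  [∞, 19, ∞, 11, ∞, 0, 20]
  [11, ∞, 13, 22, -3, 25, 0]
D(2):
  [0, ∞, 2, 11, 5, 14, ∞]
  [-3, 0, -1, 8, 2, 11, ∞]
  [3, 6, 0, 14, 8, -2, 10]
  [11, 19, 13, 0, -1, 25, ∞]
  [8, 11, 7, 19, 0, 5, 13]
  [16, 19, 18, 11, 21, 0, 20]
  [11, ∞, 13, 22, -3, 25, 0]
D(3):
  [0, 8, 2, 11, 5, 0, 12]
  [-3, 0, -1, 8, 2, -3, 9]
  [3, 6, 0, 14, 8, -2, 10]
  [11, 19, 13, 0, -1, 11, 23]
  [8, 11, 7, 19, 0, 5, 13]
  [16, 19, 18, 11, 21, 0, 20]
  [11, 19, 13, 22, -3, 11, 0]
D(4):
  [0, 8, 2, 11, 5, 0, 12]
  [-3, 0, -1, 8, 2, -3, 9]
  [3, 6, 0, 14, 8, -2, 10]
  [11, 19, 13, 0, -1, 11, 23]
  [8, 11, 7, 19, 0, 5, 13]
  [16, 19, 18, 11, 10, 0, 20]
  [11, 19, 13, 22, -3, 11, 0]
D(5):
  [0, 8, 2, 11, 5, 0, 12]
  [-3, 0, -1, 8, 2, -3, 9]
  [3, 6, 0, 14, 8, -2, 10]
  [7, 10, 6, 0, -1, 4, 12]
  [8, 11, 7, 19, 0, 5, 13]
  [16, 19, 17, 11, 10, 0, 20]
  [5, 8, 4, 16, -3, 2, 0]
D(6):
  [0, 8, 2, 11, 5, 0, 12]
  [-3, 0, -1, 8, 2, -3, 9]
  [3, 6, 0, 9, 8, -2, 10]
  [7, 10, 6, 0, -1, 4, 12]
  [8, 11, 7, 16, 0, 5, 13]
  [16, 19, 17, 11, 10, 0, 20]
  [5, 8, 4, 13, -3, 2, 0]
D(7):
  [0, 8, 2, 11, 5, 0, 12]
  [-3, 0, -1, 8, 2, -3, 9]
  [3, 6, 0, 9, 7, -2, 10]
  [7, 10, 6, 0, -1, 4, 12]
  [8, 11, 7, 16, 0, 5, 13]
  [16, 19, 17, 11, 10, 0, 20]
  [5, 8, 4, 13, -3, 2, 0]
Answer: A* = [[0, 8, 2, 11, 5, 0, 12], [-3, 0, -1, 8, 2, -3, 9], [3, 6, 0, 9, 7, -2, 10], [7, 10, 6, 0, -1, 4, 12], [8, 11, 7, 16, 0, 5, 13], [16, 19, 17, 11, 10, 0, 20], [5, 8, 4, 13, -3, 2, 0]]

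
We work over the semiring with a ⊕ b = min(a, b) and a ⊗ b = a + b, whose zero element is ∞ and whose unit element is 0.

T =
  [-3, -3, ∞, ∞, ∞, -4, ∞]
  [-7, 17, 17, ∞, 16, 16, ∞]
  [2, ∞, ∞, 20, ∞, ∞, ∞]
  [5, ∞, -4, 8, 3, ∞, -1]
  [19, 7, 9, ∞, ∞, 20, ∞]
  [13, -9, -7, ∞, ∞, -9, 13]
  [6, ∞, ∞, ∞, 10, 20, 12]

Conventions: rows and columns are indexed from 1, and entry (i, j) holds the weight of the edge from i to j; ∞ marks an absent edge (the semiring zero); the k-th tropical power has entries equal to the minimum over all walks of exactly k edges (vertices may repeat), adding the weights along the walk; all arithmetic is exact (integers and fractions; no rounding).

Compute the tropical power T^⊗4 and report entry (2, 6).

T^⊗2:
  [-10, -13, -11, ∞, 13, -13, 9]
  [-10, -10, 9, 37, 33, -11, 29]
  [-1, -1, 16, 28, 23, -2, 19]
  [-2, 2, 4, 16, 9, 1, 7]
  [0, 11, 13, 29, 23, 11, 33]
  [-16, -18, -16, 13, 7, -18, 4]
  [3, 3, 13, ∞, 22, 2, 24]
T^⊗3:
  [-20, -22, -20, 9, 3, -22, 0]
  [-17, -20, -18, 29, 6, -20, 2]
  [-8, -11, -9, 36, 15, -11, 11]
  [-5, -8, -6, 24, 17, -8, 14]
  [-3, -3, 4, 33, 27, -4, 24]
  [-25, -27, -25, 4, -2, -27, -5]
  [-4, -7, -5, 33, 19, -7, 15]
T^⊗4:
  [-29, -31, -29, 0, -6, -31, -9]
  [-27, -29, -27, 2, -4, -29, -7]
  [-18, -20, -18, 11, 5, -20, 2]
  [-15, -17, -15, 14, 8, -17, 5]
  [-10, -13, -11, 24, 13, -13, 9]
  [-34, -36, -34, -5, -11, -36, -14]
  [-14, -16, -14, 15, 9, -16, 6]
Key observation: the optimum is the walk 2->1->6->6->6, with weight (-7) + (-4) + (-9) + (-9) = -29.
Optimal value attained by: walk 2->1->6->6->6.
Answer: (T^⊗4)[2][6] = -29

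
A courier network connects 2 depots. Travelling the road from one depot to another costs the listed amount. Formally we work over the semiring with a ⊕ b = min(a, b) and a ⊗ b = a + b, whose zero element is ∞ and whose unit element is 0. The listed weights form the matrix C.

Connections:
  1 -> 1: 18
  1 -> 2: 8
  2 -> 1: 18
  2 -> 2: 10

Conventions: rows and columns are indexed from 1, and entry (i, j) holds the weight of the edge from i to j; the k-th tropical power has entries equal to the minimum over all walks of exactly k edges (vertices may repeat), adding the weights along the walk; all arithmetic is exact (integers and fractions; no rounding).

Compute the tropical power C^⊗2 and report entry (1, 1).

C^⊗2:
  [26, 18]
  [28, 20]
Key observation: the optimum is the walk 1->2->1, with weight 8 + 18 = 26.
Optimal value attained by: walk 1->2->1.
Answer: (C^⊗2)[1][1] = 26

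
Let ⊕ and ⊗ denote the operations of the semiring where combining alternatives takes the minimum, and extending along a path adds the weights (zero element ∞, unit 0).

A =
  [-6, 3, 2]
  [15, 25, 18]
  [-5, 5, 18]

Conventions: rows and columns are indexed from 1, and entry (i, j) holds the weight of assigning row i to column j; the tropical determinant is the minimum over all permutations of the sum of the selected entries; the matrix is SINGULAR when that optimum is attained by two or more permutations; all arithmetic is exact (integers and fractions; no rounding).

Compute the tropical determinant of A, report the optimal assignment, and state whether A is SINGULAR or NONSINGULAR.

σ = (1, 2, 3): (-6) + 25 + 18 = 37
σ = (1, 3, 2): (-6) + 18 + 5 = 17
σ = (2, 1, 3): 3 + 15 + 18 = 36
σ = (2, 3, 1): 3 + 18 + (-5) = 16
σ = (3, 1, 2): 2 + 15 + 5 = 22
σ = (3, 2, 1): 2 + 25 + (-5) = 22
Optimal value attained by: σ = (2, 3, 1).
Answer: det⊕(A) = 16; verdict: NONSINGULAR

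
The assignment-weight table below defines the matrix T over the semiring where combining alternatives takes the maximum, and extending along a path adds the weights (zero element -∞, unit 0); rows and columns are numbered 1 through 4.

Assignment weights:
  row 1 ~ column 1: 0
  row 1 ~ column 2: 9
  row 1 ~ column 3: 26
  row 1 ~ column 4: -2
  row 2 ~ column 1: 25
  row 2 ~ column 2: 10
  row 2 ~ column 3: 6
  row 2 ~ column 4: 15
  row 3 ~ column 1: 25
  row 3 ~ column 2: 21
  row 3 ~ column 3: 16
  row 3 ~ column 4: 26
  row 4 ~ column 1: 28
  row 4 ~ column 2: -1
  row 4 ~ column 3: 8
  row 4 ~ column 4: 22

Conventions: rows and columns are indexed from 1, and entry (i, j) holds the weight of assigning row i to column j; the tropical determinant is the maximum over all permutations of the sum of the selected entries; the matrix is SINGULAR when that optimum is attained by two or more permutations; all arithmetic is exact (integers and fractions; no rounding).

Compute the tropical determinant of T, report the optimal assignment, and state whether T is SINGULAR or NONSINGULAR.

σ = (1, 2, 3, 4): 0 + 10 + 16 + 22 = 48
σ = (1, 2, 4, 3): 0 + 10 + 26 + 8 = 44
σ = (1, 3, 2, 4): 0 + 6 + 21 + 22 = 49
σ = (1, 3, 4, 2): 0 + 6 + 26 + (-1) = 31
σ = (1, 4, 2, 3): 0 + 15 + 21 + 8 = 44
σ = (1, 4, 3, 2): 0 + 15 + 16 + (-1) = 30
σ = (2, 1, 3, 4): 9 + 25 + 16 + 22 = 72
σ = (2, 1, 4, 3): 9 + 25 + 26 + 8 = 68
σ = (2, 3, 1, 4): 9 + 6 + 25 + 22 = 62
σ = (2, 3, 4, 1): 9 + 6 + 26 + 28 = 69
σ = (2, 4, 1, 3): 9 + 15 + 25 + 8 = 57
σ = (2, 4, 3, 1): 9 + 15 + 16 + 28 = 68
σ = (3, 1, 2, 4): 26 + 25 + 21 + 22 = 94
σ = (3, 1, 4, 2): 26 + 25 + 26 + (-1) = 76
σ = (3, 2, 1, 4): 26 + 10 + 25 + 22 = 83
σ = (3, 2, 4, 1): 26 + 10 + 26 + 28 = 90
σ = (3, 4, 1, 2): 26 + 15 + 25 + (-1) = 65
σ = (3, 4, 2, 1): 26 + 15 + 21 + 28 = 90
σ = (4, 1, 2, 3): (-2) + 25 + 21 + 8 = 52
σ = (4, 1, 3, 2): (-2) + 25 + 16 + (-1) = 38
σ = (4, 2, 1, 3): (-2) + 10 + 25 + 8 = 41
σ = (4, 2, 3, 1): (-2) + 10 + 16 + 28 = 52
σ = (4, 3, 1, 2): (-2) + 6 + 25 + (-1) = 28
σ = (4, 3, 2, 1): (-2) + 6 + 21 + 28 = 53
Optimal value attained by: σ = (3, 1, 2, 4).
Answer: det⊕(T) = 94; verdict: NONSINGULAR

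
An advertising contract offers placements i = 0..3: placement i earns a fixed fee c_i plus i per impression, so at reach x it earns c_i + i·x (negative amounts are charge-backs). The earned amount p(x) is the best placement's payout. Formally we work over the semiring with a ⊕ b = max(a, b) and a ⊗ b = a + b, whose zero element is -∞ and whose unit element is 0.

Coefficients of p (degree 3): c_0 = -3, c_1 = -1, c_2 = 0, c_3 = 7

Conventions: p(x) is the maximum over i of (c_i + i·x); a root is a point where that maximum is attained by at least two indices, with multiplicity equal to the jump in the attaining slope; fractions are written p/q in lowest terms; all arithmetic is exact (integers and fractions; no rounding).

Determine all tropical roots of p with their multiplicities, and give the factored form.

hull edge (i=0, c=-3) to (i=3, c=7): slope 10/3, span 3
Factored form: p(x) = 7 ⊗ (x ⊕ (-10/3)) ⊗ (x ⊕ (-10/3)) ⊗ (x ⊕ (-10/3))
Answer: roots = -10/3 (mult 3)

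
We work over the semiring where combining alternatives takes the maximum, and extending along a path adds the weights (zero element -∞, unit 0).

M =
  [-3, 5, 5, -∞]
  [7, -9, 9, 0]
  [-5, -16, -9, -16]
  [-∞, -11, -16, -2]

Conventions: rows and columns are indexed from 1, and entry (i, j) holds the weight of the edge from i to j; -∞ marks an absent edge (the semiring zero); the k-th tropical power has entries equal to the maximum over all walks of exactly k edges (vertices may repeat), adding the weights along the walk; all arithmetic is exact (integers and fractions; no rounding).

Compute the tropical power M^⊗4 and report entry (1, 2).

M^⊗2:
  [12, 2, 14, 5]
  [4, 12, 12, -2]
  [-8, 0, 0, -16]
  [-4, -13, -2, -4]
M^⊗3:
  [9, 17, 17, 3]
  [19, 9, 21, 12]
  [7, -3, 9, 0]
  [-6, 1, 1, -6]
M^⊗4:
  [24, 14, 26, 17]
  [16, 24, 24, 10]
  [4, 12, 12, -2]
  [8, -1, 10, 1]
Key observation: the optimum is the walk 1->1->2->1->2, with weight (-3) + 5 + 7 + 5 = 14.
Optimal value attained by: walk 1->1->2->1->2.
Answer: (M^⊗4)[1][2] = 14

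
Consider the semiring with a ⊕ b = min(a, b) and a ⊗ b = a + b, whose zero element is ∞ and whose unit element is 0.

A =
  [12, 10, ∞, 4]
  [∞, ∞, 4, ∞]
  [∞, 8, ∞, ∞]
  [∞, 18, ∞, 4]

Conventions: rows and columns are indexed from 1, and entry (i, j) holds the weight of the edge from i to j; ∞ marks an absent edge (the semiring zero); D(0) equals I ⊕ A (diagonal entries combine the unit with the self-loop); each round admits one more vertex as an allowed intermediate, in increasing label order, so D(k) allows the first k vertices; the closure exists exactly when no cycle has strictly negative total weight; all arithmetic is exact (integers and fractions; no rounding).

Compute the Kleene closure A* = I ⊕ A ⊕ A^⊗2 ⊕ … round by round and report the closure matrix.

D(0):
  [0, 10, ∞, 4]
  [∞, 0, 4, ∞]
  [∞, 8, 0, ∞]
  [∞, 18, ∞, 0]
D(1):
  [0, 10, ∞, 4]
  [∞, 0, 4, ∞]
  [∞, 8, 0, ∞]
  [∞, 18, ∞, 0]
D(2):
  [0, 10, 14, 4]
  [∞, 0, 4, ∞]
  [∞, 8, 0, ∞]
  [∞, 18, 22, 0]
D(3):
  [0, 10, 14, 4]
  [∞, 0, 4, ∞]
  [∞, 8, 0, ∞]
  [∞, 18, 22, 0]
D(4):
  [0, 10, 14, 4]
  [∞, 0, 4, ∞]
  [∞, 8, 0, ∞]
  [∞, 18, 22, 0]
Answer: A* = [[0, 10, 14, 4], [∞, 0, 4, ∞], [∞, 8, 0, ∞], [∞, 18, 22, 0]]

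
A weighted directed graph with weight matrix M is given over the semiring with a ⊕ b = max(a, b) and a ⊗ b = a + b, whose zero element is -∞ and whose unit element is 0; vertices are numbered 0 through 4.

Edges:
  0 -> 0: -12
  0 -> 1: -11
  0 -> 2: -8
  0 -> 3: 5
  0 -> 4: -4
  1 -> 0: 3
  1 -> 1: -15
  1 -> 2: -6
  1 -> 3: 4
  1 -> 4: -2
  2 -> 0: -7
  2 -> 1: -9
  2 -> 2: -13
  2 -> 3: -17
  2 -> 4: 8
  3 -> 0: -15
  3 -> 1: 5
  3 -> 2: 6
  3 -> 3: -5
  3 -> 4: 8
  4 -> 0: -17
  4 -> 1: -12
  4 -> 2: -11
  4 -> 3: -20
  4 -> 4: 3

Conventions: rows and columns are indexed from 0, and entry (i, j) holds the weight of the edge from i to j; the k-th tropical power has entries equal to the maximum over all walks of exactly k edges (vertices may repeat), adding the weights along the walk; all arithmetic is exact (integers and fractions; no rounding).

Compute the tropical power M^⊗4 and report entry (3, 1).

M^⊗2:
  [-8, 10, 11, 0, 13]
  [-9, 9, 10, 8, 12]
  [-6, -4, -3, -2, 11]
  [8, 0, 1, 9, 14]
  [-9, -9, -8, -8, 6]
M^⊗3:
  [13, 5, 6, 14, 19]
  [12, 13, 14, 13, 18]
  [-1, 3, 4, 0, 14]
  [3, 14, 15, 13, 17]
  [-6, -3, -2, -4, 9]
M^⊗4:
  [8, 19, 20, 18, 22]
  [16, 18, 19, 17, 22]
  [6, 5, 6, 7, 17]
  [17, 18, 19, 18, 23]
  [0, 1, 2, 1, 12]
Key observation: the optimum is the walk 3->1->0->3->1, with weight 5 + 3 + 5 + 5 = 18.
Optimal value attained by: walk 3->1->0->3->1.
Answer: (M^⊗4)[3][1] = 18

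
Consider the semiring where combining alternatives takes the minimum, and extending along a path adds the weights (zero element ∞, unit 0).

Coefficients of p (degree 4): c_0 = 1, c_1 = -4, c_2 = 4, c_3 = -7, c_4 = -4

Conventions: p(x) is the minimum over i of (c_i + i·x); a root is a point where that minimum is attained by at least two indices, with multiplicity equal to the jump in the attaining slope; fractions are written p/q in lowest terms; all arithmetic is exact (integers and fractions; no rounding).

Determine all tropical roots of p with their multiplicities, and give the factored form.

hull edge (i=0, c=1) to (i=1, c=-4): slope -5, span 1
hull edge (i=1, c=-4) to (i=3, c=-7): slope -3/2, span 2
hull edge (i=3, c=-7) to (i=4, c=-4): slope 3, span 1
Factored form: p(x) = -4 ⊗ (x ⊕ (-3)) ⊗ (x ⊕ 3/2) ⊗ (x ⊕ 3/2) ⊗ (x ⊕ 5)
Answer: roots = -3 (mult 1), 3/2 (mult 2), 5 (mult 1)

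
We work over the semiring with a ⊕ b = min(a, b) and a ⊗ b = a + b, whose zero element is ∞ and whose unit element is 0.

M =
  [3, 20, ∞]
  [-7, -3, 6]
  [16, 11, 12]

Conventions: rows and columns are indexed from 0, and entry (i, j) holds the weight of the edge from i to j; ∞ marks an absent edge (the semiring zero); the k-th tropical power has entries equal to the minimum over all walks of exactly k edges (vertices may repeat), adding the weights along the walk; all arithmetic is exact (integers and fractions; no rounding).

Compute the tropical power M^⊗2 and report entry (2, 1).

M^⊗2:
  [6, 17, 26]
  [-10, -6, 3]
  [4, 8, 17]
Key observation: the optimum is the walk 2->1->1, with weight 11 + (-3) = 8.
Optimal value attained by: walk 2->1->1.
Answer: (M^⊗2)[2][1] = 8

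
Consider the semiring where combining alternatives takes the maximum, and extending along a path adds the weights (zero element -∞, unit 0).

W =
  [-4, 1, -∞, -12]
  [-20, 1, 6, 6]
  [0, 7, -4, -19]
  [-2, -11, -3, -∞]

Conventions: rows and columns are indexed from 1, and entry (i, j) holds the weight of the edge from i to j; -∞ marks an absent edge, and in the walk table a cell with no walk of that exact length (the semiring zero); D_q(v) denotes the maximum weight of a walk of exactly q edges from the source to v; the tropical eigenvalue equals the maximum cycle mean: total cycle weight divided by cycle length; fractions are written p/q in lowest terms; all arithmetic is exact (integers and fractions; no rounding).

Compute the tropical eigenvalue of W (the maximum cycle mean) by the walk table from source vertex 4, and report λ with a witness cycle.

q=0: [-∞, -∞, -∞, 0]
q=1: [-2, -11, -3, -∞]
q=2: [-3, 4, -5, -5]
q=3: [-5, 5, 10, 10]
q=4: [10, 17, 11, 11]
Optimal cycle mean attained by: cycle 2->3->2, total 6 + 7, length 2.
Answer: λ = 13/2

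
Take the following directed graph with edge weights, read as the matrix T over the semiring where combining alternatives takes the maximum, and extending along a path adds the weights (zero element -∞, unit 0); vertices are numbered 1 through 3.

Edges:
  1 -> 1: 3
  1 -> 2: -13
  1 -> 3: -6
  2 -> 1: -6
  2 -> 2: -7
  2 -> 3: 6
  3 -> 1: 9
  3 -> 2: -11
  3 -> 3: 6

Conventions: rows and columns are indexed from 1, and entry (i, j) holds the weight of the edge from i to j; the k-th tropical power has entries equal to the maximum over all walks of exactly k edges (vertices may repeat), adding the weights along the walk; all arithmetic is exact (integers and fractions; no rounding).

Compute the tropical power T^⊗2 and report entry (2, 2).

T^⊗2:
  [6, -10, 0]
  [15, -5, 12]
  [15, -4, 12]
Key observation: the optimum is the walk 2->3->2, with weight 6 + (-11) = -5.
Optimal value attained by: walk 2->3->2.
Answer: (T^⊗2)[2][2] = -5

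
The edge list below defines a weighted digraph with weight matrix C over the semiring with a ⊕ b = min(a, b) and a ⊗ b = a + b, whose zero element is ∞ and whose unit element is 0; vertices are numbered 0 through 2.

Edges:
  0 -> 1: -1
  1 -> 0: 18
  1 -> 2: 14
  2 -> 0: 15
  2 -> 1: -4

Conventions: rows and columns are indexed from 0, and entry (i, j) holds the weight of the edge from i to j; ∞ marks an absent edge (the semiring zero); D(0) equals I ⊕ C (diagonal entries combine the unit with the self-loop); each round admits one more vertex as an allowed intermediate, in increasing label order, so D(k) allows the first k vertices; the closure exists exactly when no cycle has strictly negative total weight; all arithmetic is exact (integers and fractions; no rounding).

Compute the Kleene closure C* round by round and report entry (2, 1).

D(0):
  [0, -1, ∞]
  [18, 0, 14]
  [15, -4, 0]
D(1):
  [0, -1, ∞]
  [18, 0, 14]
  [15, -4, 0]
D(2):
  [0, -1, 13]
  [18, 0, 14]
  [14, -4, 0]
D(3):
  [0, -1, 13]
  [18, 0, 14]
  [14, -4, 0]
Answer: C*[2][1] = -4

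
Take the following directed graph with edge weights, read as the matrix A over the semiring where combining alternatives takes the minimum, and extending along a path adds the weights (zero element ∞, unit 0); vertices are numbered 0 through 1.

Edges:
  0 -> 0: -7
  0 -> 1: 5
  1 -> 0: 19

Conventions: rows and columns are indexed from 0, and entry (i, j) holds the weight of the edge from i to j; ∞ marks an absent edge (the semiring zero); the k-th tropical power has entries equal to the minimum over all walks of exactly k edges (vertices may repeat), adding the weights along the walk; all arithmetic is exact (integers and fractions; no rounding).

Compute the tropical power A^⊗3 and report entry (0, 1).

A^⊗2:
  [-14, -2]
  [12, 24]
A^⊗3:
  [-21, -9]
  [5, 17]
Key observation: the optimum is the walk 0->0->0->1, with weight (-7) + (-7) + 5 = -9.
Optimal value attained by: walk 0->0->0->1.
Answer: (A^⊗3)[0][1] = -9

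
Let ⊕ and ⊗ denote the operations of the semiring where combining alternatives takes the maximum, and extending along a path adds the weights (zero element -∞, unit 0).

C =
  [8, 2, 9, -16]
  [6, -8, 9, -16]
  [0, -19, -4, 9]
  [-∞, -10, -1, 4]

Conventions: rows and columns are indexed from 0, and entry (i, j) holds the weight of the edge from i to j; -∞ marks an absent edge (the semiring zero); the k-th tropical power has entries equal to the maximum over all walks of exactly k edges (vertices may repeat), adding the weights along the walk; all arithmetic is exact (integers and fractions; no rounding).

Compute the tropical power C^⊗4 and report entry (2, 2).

C^⊗2:
  [16, 10, 17, 18]
  [14, 8, 15, 18]
  [8, 2, 9, 13]
  [-1, -6, 3, 8]
C^⊗3:
  [24, 18, 25, 26]
  [22, 16, 23, 24]
  [16, 10, 17, 18]
  [7, 1, 8, 12]
C^⊗4:
  [32, 26, 33, 34]
  [30, 24, 31, 32]
  [24, 18, 25, 26]
  [15, 9, 16, 17]
Key observation: the optimum is the walk 2->0->0->0->2, with weight 0 + 8 + 8 + 9 = 25.
Optimal value attained by: walk 2->0->0->0->2.
Answer: (C^⊗4)[2][2] = 25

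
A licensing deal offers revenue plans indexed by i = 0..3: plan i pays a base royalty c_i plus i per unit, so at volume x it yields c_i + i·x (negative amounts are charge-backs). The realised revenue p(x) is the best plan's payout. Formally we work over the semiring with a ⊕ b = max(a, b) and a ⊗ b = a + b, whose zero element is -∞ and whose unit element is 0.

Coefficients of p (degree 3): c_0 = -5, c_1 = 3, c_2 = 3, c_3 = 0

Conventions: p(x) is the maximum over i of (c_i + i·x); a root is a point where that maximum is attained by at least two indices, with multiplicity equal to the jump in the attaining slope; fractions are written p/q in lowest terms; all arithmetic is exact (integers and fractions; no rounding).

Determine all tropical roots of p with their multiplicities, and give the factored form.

hull edge (i=0, c=-5) to (i=1, c=3): slope 8, span 1
hull edge (i=1, c=3) to (i=2, c=3): slope 0, span 1
hull edge (i=2, c=3) to (i=3, c=0): slope -3, span 1
Factored form: p(x) = 0 ⊗ (x ⊕ (-8)) ⊗ (x ⊕ 0) ⊗ (x ⊕ 3)
Answer: roots = -8 (mult 1), 0 (mult 1), 3 (mult 1)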